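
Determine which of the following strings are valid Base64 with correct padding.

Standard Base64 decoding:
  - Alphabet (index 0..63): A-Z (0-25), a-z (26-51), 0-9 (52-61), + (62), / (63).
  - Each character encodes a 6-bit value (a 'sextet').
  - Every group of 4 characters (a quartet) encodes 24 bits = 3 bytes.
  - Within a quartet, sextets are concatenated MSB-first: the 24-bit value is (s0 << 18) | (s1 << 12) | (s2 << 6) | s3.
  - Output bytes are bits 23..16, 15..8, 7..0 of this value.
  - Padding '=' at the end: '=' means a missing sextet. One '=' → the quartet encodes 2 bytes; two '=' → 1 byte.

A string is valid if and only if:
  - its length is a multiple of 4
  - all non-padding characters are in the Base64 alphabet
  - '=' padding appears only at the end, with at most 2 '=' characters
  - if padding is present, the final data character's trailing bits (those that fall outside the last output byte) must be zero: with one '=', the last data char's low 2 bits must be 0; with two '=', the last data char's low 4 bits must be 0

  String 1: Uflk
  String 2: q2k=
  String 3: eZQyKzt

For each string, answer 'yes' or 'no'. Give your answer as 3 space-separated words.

Answer: yes yes no

Derivation:
String 1: 'Uflk' → valid
String 2: 'q2k=' → valid
String 3: 'eZQyKzt' → invalid (len=7 not mult of 4)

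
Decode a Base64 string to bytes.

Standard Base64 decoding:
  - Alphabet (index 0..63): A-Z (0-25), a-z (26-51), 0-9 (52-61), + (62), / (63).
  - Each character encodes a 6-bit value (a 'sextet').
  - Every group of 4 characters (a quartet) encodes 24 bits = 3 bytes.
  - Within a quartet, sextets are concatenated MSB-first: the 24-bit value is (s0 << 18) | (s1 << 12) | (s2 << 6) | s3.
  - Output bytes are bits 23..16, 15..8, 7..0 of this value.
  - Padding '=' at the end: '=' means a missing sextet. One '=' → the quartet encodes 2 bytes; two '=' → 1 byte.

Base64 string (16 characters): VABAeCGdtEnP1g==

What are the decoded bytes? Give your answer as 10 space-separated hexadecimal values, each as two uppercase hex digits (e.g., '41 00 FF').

After char 0 ('V'=21): chars_in_quartet=1 acc=0x15 bytes_emitted=0
After char 1 ('A'=0): chars_in_quartet=2 acc=0x540 bytes_emitted=0
After char 2 ('B'=1): chars_in_quartet=3 acc=0x15001 bytes_emitted=0
After char 3 ('A'=0): chars_in_quartet=4 acc=0x540040 -> emit 54 00 40, reset; bytes_emitted=3
After char 4 ('e'=30): chars_in_quartet=1 acc=0x1E bytes_emitted=3
After char 5 ('C'=2): chars_in_quartet=2 acc=0x782 bytes_emitted=3
After char 6 ('G'=6): chars_in_quartet=3 acc=0x1E086 bytes_emitted=3
After char 7 ('d'=29): chars_in_quartet=4 acc=0x78219D -> emit 78 21 9D, reset; bytes_emitted=6
After char 8 ('t'=45): chars_in_quartet=1 acc=0x2D bytes_emitted=6
After char 9 ('E'=4): chars_in_quartet=2 acc=0xB44 bytes_emitted=6
After char 10 ('n'=39): chars_in_quartet=3 acc=0x2D127 bytes_emitted=6
After char 11 ('P'=15): chars_in_quartet=4 acc=0xB449CF -> emit B4 49 CF, reset; bytes_emitted=9
After char 12 ('1'=53): chars_in_quartet=1 acc=0x35 bytes_emitted=9
After char 13 ('g'=32): chars_in_quartet=2 acc=0xD60 bytes_emitted=9
Padding '==': partial quartet acc=0xD60 -> emit D6; bytes_emitted=10

Answer: 54 00 40 78 21 9D B4 49 CF D6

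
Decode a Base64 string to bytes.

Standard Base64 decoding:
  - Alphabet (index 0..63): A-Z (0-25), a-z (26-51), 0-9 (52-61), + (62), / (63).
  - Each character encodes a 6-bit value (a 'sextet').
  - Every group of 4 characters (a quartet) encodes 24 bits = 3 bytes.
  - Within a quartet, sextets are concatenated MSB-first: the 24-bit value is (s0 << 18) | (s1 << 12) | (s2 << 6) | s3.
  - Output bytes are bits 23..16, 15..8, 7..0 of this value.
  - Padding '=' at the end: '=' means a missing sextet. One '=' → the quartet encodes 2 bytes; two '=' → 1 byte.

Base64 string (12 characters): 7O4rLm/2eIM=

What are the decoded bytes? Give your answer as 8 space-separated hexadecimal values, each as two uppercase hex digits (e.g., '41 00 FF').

Answer: EC EE 2B 2E 6F F6 78 83

Derivation:
After char 0 ('7'=59): chars_in_quartet=1 acc=0x3B bytes_emitted=0
After char 1 ('O'=14): chars_in_quartet=2 acc=0xECE bytes_emitted=0
After char 2 ('4'=56): chars_in_quartet=3 acc=0x3B3B8 bytes_emitted=0
After char 3 ('r'=43): chars_in_quartet=4 acc=0xECEE2B -> emit EC EE 2B, reset; bytes_emitted=3
After char 4 ('L'=11): chars_in_quartet=1 acc=0xB bytes_emitted=3
After char 5 ('m'=38): chars_in_quartet=2 acc=0x2E6 bytes_emitted=3
After char 6 ('/'=63): chars_in_quartet=3 acc=0xB9BF bytes_emitted=3
After char 7 ('2'=54): chars_in_quartet=4 acc=0x2E6FF6 -> emit 2E 6F F6, reset; bytes_emitted=6
After char 8 ('e'=30): chars_in_quartet=1 acc=0x1E bytes_emitted=6
After char 9 ('I'=8): chars_in_quartet=2 acc=0x788 bytes_emitted=6
After char 10 ('M'=12): chars_in_quartet=3 acc=0x1E20C bytes_emitted=6
Padding '=': partial quartet acc=0x1E20C -> emit 78 83; bytes_emitted=8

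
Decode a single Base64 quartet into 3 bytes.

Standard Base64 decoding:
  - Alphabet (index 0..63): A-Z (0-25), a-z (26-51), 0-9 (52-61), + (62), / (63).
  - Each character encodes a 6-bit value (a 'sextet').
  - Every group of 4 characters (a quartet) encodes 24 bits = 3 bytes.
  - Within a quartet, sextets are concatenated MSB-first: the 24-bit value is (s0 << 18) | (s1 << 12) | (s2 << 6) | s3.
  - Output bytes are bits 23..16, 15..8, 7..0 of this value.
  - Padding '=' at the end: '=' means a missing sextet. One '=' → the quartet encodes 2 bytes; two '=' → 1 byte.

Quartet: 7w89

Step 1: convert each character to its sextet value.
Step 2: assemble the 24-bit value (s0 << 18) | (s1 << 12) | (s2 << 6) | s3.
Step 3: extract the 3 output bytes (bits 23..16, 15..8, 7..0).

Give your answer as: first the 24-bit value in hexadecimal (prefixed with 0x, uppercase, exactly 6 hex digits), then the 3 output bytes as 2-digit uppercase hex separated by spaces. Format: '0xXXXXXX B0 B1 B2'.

Answer: 0xEF0F3D EF 0F 3D

Derivation:
Sextets: 7=59, w=48, 8=60, 9=61
24-bit: (59<<18) | (48<<12) | (60<<6) | 61
      = 0xEC0000 | 0x030000 | 0x000F00 | 0x00003D
      = 0xEF0F3D
Bytes: (v>>16)&0xFF=EF, (v>>8)&0xFF=0F, v&0xFF=3D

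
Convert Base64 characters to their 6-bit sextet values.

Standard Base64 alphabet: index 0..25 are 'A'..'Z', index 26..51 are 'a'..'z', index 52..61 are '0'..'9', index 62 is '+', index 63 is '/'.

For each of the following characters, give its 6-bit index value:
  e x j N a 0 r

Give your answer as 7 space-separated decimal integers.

Answer: 30 49 35 13 26 52 43

Derivation:
'e': a..z range, 26 + ord('e') − ord('a') = 30
'x': a..z range, 26 + ord('x') − ord('a') = 49
'j': a..z range, 26 + ord('j') − ord('a') = 35
'N': A..Z range, ord('N') − ord('A') = 13
'a': a..z range, 26 + ord('a') − ord('a') = 26
'0': 0..9 range, 52 + ord('0') − ord('0') = 52
'r': a..z range, 26 + ord('r') − ord('a') = 43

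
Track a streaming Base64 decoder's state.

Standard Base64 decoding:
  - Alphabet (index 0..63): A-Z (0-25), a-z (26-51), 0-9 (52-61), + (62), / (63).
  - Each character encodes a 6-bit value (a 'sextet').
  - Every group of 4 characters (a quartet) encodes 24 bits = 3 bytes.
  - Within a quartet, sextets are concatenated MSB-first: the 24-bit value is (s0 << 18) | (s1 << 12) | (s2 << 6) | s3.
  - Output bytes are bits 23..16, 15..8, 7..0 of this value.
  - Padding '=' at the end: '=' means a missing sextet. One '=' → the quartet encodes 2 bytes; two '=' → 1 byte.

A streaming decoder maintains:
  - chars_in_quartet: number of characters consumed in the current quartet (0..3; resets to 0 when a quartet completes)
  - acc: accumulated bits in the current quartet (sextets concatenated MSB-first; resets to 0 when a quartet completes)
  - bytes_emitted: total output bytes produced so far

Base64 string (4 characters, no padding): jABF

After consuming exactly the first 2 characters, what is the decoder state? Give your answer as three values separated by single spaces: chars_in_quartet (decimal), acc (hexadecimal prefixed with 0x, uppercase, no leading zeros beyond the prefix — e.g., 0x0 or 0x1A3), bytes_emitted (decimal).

After char 0 ('j'=35): chars_in_quartet=1 acc=0x23 bytes_emitted=0
After char 1 ('A'=0): chars_in_quartet=2 acc=0x8C0 bytes_emitted=0

Answer: 2 0x8C0 0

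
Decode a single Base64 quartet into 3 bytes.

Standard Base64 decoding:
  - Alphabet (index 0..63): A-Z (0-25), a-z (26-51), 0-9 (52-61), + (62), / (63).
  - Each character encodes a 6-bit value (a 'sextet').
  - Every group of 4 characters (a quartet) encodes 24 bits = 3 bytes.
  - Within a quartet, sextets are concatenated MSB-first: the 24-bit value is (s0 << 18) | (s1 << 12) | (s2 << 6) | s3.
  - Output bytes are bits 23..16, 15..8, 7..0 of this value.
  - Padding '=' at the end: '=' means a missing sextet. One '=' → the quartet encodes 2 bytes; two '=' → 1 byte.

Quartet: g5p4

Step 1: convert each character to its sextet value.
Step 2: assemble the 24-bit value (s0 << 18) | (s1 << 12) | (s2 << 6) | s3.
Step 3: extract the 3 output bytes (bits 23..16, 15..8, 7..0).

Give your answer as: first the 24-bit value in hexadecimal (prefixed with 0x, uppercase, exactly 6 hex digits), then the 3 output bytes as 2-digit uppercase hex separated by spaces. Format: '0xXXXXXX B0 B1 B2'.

Sextets: g=32, 5=57, p=41, 4=56
24-bit: (32<<18) | (57<<12) | (41<<6) | 56
      = 0x800000 | 0x039000 | 0x000A40 | 0x000038
      = 0x839A78
Bytes: (v>>16)&0xFF=83, (v>>8)&0xFF=9A, v&0xFF=78

Answer: 0x839A78 83 9A 78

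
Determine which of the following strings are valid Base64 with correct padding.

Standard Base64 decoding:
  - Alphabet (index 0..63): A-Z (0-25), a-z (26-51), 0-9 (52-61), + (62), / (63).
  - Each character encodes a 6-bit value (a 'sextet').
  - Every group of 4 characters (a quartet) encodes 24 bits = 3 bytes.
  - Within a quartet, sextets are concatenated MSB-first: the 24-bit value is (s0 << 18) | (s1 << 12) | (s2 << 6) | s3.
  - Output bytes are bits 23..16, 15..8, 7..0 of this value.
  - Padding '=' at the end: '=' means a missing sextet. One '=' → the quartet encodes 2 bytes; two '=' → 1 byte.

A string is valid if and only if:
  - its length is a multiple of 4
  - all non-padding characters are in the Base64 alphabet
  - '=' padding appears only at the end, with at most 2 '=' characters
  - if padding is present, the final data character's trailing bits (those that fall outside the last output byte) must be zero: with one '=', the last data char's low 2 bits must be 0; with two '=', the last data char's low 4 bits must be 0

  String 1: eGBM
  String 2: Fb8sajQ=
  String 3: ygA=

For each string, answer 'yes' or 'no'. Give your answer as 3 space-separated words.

String 1: 'eGBM' → valid
String 2: 'Fb8sajQ=' → valid
String 3: 'ygA=' → valid

Answer: yes yes yes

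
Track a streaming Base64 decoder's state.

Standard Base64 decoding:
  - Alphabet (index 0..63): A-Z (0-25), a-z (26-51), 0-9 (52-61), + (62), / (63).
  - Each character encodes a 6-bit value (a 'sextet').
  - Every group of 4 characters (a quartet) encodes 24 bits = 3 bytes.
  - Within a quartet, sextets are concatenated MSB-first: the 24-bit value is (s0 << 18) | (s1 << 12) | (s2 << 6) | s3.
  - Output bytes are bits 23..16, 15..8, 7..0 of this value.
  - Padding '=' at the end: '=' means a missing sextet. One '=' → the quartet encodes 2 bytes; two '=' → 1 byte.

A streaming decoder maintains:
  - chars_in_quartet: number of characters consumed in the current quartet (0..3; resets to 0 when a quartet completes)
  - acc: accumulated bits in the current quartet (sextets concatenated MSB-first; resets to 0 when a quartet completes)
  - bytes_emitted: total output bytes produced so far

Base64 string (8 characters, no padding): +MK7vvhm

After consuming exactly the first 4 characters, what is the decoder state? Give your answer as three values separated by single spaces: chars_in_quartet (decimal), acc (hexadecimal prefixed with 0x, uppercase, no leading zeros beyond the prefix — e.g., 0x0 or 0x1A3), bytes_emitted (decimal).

Answer: 0 0x0 3

Derivation:
After char 0 ('+'=62): chars_in_quartet=1 acc=0x3E bytes_emitted=0
After char 1 ('M'=12): chars_in_quartet=2 acc=0xF8C bytes_emitted=0
After char 2 ('K'=10): chars_in_quartet=3 acc=0x3E30A bytes_emitted=0
After char 3 ('7'=59): chars_in_quartet=4 acc=0xF8C2BB -> emit F8 C2 BB, reset; bytes_emitted=3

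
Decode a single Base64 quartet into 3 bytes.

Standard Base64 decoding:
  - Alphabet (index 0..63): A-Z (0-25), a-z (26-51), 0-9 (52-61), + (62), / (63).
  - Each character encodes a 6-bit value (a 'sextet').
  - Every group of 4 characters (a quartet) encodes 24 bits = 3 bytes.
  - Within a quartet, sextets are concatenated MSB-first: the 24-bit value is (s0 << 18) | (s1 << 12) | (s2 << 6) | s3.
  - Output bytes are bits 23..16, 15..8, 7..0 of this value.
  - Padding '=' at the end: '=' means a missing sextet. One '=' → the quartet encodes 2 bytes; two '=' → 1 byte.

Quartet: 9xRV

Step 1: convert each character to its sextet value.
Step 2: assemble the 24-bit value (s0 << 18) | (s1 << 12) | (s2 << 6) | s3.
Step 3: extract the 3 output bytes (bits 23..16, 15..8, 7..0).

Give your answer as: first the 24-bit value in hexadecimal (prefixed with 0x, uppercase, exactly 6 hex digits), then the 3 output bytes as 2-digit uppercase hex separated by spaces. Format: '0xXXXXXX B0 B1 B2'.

Sextets: 9=61, x=49, R=17, V=21
24-bit: (61<<18) | (49<<12) | (17<<6) | 21
      = 0xF40000 | 0x031000 | 0x000440 | 0x000015
      = 0xF71455
Bytes: (v>>16)&0xFF=F7, (v>>8)&0xFF=14, v&0xFF=55

Answer: 0xF71455 F7 14 55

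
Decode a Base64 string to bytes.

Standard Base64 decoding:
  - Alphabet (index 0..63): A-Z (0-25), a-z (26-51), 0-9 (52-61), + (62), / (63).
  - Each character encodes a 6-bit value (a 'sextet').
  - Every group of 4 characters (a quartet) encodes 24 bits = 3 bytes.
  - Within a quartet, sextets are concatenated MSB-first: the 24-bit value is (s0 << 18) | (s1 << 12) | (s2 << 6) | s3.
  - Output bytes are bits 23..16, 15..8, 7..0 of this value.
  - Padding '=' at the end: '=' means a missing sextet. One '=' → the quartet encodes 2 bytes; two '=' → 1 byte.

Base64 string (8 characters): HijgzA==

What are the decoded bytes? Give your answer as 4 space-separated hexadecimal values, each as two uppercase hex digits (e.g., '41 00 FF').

Answer: 1E 28 E0 CC

Derivation:
After char 0 ('H'=7): chars_in_quartet=1 acc=0x7 bytes_emitted=0
After char 1 ('i'=34): chars_in_quartet=2 acc=0x1E2 bytes_emitted=0
After char 2 ('j'=35): chars_in_quartet=3 acc=0x78A3 bytes_emitted=0
After char 3 ('g'=32): chars_in_quartet=4 acc=0x1E28E0 -> emit 1E 28 E0, reset; bytes_emitted=3
After char 4 ('z'=51): chars_in_quartet=1 acc=0x33 bytes_emitted=3
After char 5 ('A'=0): chars_in_quartet=2 acc=0xCC0 bytes_emitted=3
Padding '==': partial quartet acc=0xCC0 -> emit CC; bytes_emitted=4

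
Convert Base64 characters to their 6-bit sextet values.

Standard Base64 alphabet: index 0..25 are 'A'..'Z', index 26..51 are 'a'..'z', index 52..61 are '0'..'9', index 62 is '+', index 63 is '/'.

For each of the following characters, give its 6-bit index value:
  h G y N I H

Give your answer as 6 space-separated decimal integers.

'h': a..z range, 26 + ord('h') − ord('a') = 33
'G': A..Z range, ord('G') − ord('A') = 6
'y': a..z range, 26 + ord('y') − ord('a') = 50
'N': A..Z range, ord('N') − ord('A') = 13
'I': A..Z range, ord('I') − ord('A') = 8
'H': A..Z range, ord('H') − ord('A') = 7

Answer: 33 6 50 13 8 7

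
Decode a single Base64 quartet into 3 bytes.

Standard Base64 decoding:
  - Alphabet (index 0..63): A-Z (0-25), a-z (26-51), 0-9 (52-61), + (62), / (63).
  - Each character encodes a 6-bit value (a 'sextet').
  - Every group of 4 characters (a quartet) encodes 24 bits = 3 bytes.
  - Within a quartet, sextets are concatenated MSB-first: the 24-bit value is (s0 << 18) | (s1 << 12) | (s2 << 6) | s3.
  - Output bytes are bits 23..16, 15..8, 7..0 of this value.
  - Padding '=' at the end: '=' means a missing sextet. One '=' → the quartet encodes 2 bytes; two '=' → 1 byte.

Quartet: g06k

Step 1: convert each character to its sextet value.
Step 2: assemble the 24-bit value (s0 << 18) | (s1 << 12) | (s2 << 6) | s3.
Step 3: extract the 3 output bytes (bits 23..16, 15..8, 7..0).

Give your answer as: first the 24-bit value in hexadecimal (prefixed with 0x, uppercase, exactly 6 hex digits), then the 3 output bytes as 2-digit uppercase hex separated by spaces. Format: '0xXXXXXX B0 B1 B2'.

Sextets: g=32, 0=52, 6=58, k=36
24-bit: (32<<18) | (52<<12) | (58<<6) | 36
      = 0x800000 | 0x034000 | 0x000E80 | 0x000024
      = 0x834EA4
Bytes: (v>>16)&0xFF=83, (v>>8)&0xFF=4E, v&0xFF=A4

Answer: 0x834EA4 83 4E A4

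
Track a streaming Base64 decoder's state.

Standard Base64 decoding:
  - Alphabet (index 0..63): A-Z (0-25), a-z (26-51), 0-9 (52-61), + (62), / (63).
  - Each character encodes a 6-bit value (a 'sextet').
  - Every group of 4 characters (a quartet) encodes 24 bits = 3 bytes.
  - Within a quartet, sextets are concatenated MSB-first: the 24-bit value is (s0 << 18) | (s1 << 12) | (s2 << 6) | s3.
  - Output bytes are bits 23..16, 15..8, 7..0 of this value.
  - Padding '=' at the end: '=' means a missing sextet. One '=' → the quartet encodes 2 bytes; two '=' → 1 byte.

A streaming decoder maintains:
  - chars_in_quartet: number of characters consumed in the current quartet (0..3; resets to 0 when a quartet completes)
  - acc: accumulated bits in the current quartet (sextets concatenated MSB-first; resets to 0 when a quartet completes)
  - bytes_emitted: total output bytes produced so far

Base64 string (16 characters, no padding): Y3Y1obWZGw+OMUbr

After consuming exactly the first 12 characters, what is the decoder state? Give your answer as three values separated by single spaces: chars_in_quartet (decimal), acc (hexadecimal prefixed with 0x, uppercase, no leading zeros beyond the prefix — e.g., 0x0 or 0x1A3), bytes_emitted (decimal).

After char 0 ('Y'=24): chars_in_quartet=1 acc=0x18 bytes_emitted=0
After char 1 ('3'=55): chars_in_quartet=2 acc=0x637 bytes_emitted=0
After char 2 ('Y'=24): chars_in_quartet=3 acc=0x18DD8 bytes_emitted=0
After char 3 ('1'=53): chars_in_quartet=4 acc=0x637635 -> emit 63 76 35, reset; bytes_emitted=3
After char 4 ('o'=40): chars_in_quartet=1 acc=0x28 bytes_emitted=3
After char 5 ('b'=27): chars_in_quartet=2 acc=0xA1B bytes_emitted=3
After char 6 ('W'=22): chars_in_quartet=3 acc=0x286D6 bytes_emitted=3
After char 7 ('Z'=25): chars_in_quartet=4 acc=0xA1B599 -> emit A1 B5 99, reset; bytes_emitted=6
After char 8 ('G'=6): chars_in_quartet=1 acc=0x6 bytes_emitted=6
After char 9 ('w'=48): chars_in_quartet=2 acc=0x1B0 bytes_emitted=6
After char 10 ('+'=62): chars_in_quartet=3 acc=0x6C3E bytes_emitted=6
After char 11 ('O'=14): chars_in_quartet=4 acc=0x1B0F8E -> emit 1B 0F 8E, reset; bytes_emitted=9

Answer: 0 0x0 9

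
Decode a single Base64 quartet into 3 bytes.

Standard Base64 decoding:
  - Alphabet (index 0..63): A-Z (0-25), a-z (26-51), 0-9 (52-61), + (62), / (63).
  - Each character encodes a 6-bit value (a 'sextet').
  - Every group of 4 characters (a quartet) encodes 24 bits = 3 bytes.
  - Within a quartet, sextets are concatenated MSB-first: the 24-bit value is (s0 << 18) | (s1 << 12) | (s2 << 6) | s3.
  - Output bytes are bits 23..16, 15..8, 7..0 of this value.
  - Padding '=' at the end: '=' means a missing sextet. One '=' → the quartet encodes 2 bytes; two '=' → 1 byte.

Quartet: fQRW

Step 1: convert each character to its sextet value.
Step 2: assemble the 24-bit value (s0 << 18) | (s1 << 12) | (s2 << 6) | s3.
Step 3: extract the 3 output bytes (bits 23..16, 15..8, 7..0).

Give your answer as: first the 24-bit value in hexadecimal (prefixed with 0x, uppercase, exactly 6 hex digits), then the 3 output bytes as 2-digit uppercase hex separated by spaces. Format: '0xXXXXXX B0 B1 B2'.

Answer: 0x7D0456 7D 04 56

Derivation:
Sextets: f=31, Q=16, R=17, W=22
24-bit: (31<<18) | (16<<12) | (17<<6) | 22
      = 0x7C0000 | 0x010000 | 0x000440 | 0x000016
      = 0x7D0456
Bytes: (v>>16)&0xFF=7D, (v>>8)&0xFF=04, v&0xFF=56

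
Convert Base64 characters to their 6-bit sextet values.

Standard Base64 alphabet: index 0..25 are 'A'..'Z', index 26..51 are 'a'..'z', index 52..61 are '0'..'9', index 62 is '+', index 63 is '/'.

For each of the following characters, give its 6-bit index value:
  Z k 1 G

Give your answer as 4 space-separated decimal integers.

Answer: 25 36 53 6

Derivation:
'Z': A..Z range, ord('Z') − ord('A') = 25
'k': a..z range, 26 + ord('k') − ord('a') = 36
'1': 0..9 range, 52 + ord('1') − ord('0') = 53
'G': A..Z range, ord('G') − ord('A') = 6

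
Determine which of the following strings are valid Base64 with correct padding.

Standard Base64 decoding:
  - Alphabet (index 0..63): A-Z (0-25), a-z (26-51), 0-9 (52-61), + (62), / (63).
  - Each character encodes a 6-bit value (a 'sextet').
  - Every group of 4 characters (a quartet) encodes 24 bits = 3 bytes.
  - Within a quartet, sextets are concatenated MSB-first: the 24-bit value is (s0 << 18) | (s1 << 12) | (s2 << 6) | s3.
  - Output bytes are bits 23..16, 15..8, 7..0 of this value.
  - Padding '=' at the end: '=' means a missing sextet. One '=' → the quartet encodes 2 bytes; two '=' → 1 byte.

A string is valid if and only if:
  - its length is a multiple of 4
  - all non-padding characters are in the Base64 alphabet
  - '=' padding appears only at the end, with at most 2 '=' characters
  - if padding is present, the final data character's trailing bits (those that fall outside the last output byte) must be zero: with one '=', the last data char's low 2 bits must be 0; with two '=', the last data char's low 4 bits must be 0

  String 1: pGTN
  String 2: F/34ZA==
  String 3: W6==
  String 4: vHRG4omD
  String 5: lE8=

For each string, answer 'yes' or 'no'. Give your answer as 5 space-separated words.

String 1: 'pGTN' → valid
String 2: 'F/34ZA==' → valid
String 3: 'W6==' → invalid (bad trailing bits)
String 4: 'vHRG4omD' → valid
String 5: 'lE8=' → valid

Answer: yes yes no yes yes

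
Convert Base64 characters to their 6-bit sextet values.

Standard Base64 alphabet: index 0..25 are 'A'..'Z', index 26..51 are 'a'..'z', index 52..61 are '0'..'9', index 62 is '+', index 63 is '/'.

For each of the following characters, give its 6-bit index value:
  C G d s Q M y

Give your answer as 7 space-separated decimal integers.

'C': A..Z range, ord('C') − ord('A') = 2
'G': A..Z range, ord('G') − ord('A') = 6
'd': a..z range, 26 + ord('d') − ord('a') = 29
's': a..z range, 26 + ord('s') − ord('a') = 44
'Q': A..Z range, ord('Q') − ord('A') = 16
'M': A..Z range, ord('M') − ord('A') = 12
'y': a..z range, 26 + ord('y') − ord('a') = 50

Answer: 2 6 29 44 16 12 50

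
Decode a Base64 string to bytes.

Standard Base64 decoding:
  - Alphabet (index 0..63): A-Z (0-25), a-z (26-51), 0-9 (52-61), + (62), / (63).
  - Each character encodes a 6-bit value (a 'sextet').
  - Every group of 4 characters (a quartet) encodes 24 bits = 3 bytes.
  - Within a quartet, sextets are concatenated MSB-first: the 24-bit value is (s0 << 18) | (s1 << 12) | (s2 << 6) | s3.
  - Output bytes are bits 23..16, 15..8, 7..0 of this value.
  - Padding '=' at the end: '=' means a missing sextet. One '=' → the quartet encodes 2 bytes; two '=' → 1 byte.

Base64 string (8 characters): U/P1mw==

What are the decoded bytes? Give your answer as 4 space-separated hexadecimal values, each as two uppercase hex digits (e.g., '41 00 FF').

Answer: 53 F3 F5 9B

Derivation:
After char 0 ('U'=20): chars_in_quartet=1 acc=0x14 bytes_emitted=0
After char 1 ('/'=63): chars_in_quartet=2 acc=0x53F bytes_emitted=0
After char 2 ('P'=15): chars_in_quartet=3 acc=0x14FCF bytes_emitted=0
After char 3 ('1'=53): chars_in_quartet=4 acc=0x53F3F5 -> emit 53 F3 F5, reset; bytes_emitted=3
After char 4 ('m'=38): chars_in_quartet=1 acc=0x26 bytes_emitted=3
After char 5 ('w'=48): chars_in_quartet=2 acc=0x9B0 bytes_emitted=3
Padding '==': partial quartet acc=0x9B0 -> emit 9B; bytes_emitted=4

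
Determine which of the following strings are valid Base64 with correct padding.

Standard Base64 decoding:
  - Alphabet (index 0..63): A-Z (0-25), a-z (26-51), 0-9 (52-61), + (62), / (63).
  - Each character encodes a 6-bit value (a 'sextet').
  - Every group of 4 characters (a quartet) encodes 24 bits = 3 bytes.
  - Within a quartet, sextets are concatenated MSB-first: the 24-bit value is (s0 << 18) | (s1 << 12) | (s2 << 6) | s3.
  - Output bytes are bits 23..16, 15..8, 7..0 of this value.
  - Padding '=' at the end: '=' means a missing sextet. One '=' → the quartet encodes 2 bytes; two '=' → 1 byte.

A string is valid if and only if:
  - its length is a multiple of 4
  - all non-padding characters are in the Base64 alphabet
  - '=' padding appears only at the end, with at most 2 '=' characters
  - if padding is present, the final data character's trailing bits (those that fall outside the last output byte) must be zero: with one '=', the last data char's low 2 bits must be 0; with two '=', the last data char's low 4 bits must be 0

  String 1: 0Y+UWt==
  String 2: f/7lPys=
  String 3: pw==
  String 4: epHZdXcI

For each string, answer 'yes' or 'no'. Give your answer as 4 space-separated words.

String 1: '0Y+UWt==' → invalid (bad trailing bits)
String 2: 'f/7lPys=' → valid
String 3: 'pw==' → valid
String 4: 'epHZdXcI' → valid

Answer: no yes yes yes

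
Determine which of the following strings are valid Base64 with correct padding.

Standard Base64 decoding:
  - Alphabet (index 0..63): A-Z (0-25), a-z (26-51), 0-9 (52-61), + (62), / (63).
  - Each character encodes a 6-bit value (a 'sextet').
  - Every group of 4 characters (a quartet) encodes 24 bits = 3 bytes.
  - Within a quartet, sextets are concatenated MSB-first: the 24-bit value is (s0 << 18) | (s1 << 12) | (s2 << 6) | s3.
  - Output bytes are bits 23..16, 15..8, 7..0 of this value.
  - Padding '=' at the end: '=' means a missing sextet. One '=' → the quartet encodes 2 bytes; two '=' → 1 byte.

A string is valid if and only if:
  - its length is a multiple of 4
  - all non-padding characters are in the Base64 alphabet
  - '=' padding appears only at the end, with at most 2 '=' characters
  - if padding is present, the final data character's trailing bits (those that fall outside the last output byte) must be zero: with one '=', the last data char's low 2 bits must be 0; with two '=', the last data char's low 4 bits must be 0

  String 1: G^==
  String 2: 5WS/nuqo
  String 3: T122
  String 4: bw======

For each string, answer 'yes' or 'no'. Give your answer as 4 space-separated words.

Answer: no yes yes no

Derivation:
String 1: 'G^==' → invalid (bad char(s): ['^'])
String 2: '5WS/nuqo' → valid
String 3: 'T122' → valid
String 4: 'bw======' → invalid (6 pad chars (max 2))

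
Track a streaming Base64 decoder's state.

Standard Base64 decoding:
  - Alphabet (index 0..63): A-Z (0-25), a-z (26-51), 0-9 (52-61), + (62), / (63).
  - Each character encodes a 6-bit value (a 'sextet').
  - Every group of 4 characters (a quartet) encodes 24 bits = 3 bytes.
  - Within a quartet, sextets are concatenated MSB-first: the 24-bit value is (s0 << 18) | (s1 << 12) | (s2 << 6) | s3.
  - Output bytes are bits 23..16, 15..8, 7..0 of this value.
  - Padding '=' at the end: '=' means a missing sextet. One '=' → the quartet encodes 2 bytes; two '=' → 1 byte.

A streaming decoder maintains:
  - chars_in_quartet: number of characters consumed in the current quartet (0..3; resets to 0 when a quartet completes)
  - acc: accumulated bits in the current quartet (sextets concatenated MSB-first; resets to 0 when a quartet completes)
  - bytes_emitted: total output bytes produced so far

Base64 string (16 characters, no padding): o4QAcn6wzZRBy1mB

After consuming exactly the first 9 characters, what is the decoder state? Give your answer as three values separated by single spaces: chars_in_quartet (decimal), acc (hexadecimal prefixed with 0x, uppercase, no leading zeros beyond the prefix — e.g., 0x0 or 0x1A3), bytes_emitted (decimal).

Answer: 1 0x33 6

Derivation:
After char 0 ('o'=40): chars_in_quartet=1 acc=0x28 bytes_emitted=0
After char 1 ('4'=56): chars_in_quartet=2 acc=0xA38 bytes_emitted=0
After char 2 ('Q'=16): chars_in_quartet=3 acc=0x28E10 bytes_emitted=0
After char 3 ('A'=0): chars_in_quartet=4 acc=0xA38400 -> emit A3 84 00, reset; bytes_emitted=3
After char 4 ('c'=28): chars_in_quartet=1 acc=0x1C bytes_emitted=3
After char 5 ('n'=39): chars_in_quartet=2 acc=0x727 bytes_emitted=3
After char 6 ('6'=58): chars_in_quartet=3 acc=0x1C9FA bytes_emitted=3
After char 7 ('w'=48): chars_in_quartet=4 acc=0x727EB0 -> emit 72 7E B0, reset; bytes_emitted=6
After char 8 ('z'=51): chars_in_quartet=1 acc=0x33 bytes_emitted=6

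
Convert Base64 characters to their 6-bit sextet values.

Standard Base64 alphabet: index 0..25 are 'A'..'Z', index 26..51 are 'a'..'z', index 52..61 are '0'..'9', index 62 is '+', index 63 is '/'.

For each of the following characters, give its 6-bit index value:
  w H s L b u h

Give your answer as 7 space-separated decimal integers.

Answer: 48 7 44 11 27 46 33

Derivation:
'w': a..z range, 26 + ord('w') − ord('a') = 48
'H': A..Z range, ord('H') − ord('A') = 7
's': a..z range, 26 + ord('s') − ord('a') = 44
'L': A..Z range, ord('L') − ord('A') = 11
'b': a..z range, 26 + ord('b') − ord('a') = 27
'u': a..z range, 26 + ord('u') − ord('a') = 46
'h': a..z range, 26 + ord('h') − ord('a') = 33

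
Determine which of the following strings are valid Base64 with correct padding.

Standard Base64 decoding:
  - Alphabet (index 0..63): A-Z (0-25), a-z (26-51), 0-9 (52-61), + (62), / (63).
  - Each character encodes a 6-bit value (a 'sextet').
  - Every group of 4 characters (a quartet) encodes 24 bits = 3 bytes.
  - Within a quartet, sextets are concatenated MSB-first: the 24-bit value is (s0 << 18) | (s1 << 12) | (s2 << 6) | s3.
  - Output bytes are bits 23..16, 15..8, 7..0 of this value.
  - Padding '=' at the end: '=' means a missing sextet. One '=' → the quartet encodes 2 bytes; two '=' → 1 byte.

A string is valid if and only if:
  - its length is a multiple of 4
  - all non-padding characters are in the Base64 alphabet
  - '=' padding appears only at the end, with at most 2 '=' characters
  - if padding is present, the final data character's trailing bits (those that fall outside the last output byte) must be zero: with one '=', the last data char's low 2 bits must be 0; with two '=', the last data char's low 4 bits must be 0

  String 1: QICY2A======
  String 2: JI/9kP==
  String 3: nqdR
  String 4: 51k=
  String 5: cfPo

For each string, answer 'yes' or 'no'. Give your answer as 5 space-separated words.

String 1: 'QICY2A======' → invalid (6 pad chars (max 2))
String 2: 'JI/9kP==' → invalid (bad trailing bits)
String 3: 'nqdR' → valid
String 4: '51k=' → valid
String 5: 'cfPo' → valid

Answer: no no yes yes yes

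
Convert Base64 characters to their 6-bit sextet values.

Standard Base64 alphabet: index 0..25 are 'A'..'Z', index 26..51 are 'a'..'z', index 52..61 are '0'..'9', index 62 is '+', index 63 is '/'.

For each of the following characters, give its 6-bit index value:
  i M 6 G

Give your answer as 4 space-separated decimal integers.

Answer: 34 12 58 6

Derivation:
'i': a..z range, 26 + ord('i') − ord('a') = 34
'M': A..Z range, ord('M') − ord('A') = 12
'6': 0..9 range, 52 + ord('6') − ord('0') = 58
'G': A..Z range, ord('G') − ord('A') = 6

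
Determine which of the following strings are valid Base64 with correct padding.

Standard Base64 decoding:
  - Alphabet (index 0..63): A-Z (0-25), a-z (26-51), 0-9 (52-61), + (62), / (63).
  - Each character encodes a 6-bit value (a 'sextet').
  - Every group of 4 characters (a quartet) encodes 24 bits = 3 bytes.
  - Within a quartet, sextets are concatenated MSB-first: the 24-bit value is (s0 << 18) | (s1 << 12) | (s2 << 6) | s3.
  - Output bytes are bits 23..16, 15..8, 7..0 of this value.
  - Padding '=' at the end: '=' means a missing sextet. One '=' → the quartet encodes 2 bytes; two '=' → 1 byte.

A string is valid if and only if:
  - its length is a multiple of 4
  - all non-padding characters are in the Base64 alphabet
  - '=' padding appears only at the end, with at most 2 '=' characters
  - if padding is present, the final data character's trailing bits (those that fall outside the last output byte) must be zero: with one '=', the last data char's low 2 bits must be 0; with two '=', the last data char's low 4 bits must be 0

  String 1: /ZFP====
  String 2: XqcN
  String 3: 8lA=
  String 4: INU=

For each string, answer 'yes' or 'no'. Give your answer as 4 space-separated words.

Answer: no yes yes yes

Derivation:
String 1: '/ZFP====' → invalid (4 pad chars (max 2))
String 2: 'XqcN' → valid
String 3: '8lA=' → valid
String 4: 'INU=' → valid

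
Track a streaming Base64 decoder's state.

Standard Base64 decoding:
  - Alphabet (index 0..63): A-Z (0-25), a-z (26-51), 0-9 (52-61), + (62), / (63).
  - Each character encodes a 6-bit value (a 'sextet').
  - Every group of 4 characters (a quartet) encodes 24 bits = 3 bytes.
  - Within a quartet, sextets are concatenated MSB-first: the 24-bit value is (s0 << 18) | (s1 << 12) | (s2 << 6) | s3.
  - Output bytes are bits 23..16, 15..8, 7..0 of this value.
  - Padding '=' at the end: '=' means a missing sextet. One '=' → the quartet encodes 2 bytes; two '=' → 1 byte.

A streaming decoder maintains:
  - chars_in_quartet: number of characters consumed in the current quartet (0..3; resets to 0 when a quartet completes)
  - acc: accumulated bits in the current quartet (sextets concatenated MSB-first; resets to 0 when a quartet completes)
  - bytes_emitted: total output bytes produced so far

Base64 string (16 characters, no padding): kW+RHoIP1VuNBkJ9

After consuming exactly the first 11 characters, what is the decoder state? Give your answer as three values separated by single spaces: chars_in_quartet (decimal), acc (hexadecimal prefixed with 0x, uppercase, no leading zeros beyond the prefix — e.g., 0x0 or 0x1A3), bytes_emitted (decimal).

After char 0 ('k'=36): chars_in_quartet=1 acc=0x24 bytes_emitted=0
After char 1 ('W'=22): chars_in_quartet=2 acc=0x916 bytes_emitted=0
After char 2 ('+'=62): chars_in_quartet=3 acc=0x245BE bytes_emitted=0
After char 3 ('R'=17): chars_in_quartet=4 acc=0x916F91 -> emit 91 6F 91, reset; bytes_emitted=3
After char 4 ('H'=7): chars_in_quartet=1 acc=0x7 bytes_emitted=3
After char 5 ('o'=40): chars_in_quartet=2 acc=0x1E8 bytes_emitted=3
After char 6 ('I'=8): chars_in_quartet=3 acc=0x7A08 bytes_emitted=3
After char 7 ('P'=15): chars_in_quartet=4 acc=0x1E820F -> emit 1E 82 0F, reset; bytes_emitted=6
After char 8 ('1'=53): chars_in_quartet=1 acc=0x35 bytes_emitted=6
After char 9 ('V'=21): chars_in_quartet=2 acc=0xD55 bytes_emitted=6
After char 10 ('u'=46): chars_in_quartet=3 acc=0x3556E bytes_emitted=6

Answer: 3 0x3556E 6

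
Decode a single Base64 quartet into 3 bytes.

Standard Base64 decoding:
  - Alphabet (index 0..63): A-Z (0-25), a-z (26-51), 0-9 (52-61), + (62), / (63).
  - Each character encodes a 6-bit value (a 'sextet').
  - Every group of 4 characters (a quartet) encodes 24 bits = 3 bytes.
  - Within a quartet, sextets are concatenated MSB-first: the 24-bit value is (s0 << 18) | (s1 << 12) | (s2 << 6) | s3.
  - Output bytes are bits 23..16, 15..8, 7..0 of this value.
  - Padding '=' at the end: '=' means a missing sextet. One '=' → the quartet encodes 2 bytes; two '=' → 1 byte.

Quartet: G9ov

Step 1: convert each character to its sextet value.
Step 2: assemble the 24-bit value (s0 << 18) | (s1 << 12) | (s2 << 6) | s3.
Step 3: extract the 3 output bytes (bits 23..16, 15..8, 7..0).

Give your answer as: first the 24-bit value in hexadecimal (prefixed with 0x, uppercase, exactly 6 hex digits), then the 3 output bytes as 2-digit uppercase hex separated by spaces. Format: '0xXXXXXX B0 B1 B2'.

Sextets: G=6, 9=61, o=40, v=47
24-bit: (6<<18) | (61<<12) | (40<<6) | 47
      = 0x180000 | 0x03D000 | 0x000A00 | 0x00002F
      = 0x1BDA2F
Bytes: (v>>16)&0xFF=1B, (v>>8)&0xFF=DA, v&0xFF=2F

Answer: 0x1BDA2F 1B DA 2F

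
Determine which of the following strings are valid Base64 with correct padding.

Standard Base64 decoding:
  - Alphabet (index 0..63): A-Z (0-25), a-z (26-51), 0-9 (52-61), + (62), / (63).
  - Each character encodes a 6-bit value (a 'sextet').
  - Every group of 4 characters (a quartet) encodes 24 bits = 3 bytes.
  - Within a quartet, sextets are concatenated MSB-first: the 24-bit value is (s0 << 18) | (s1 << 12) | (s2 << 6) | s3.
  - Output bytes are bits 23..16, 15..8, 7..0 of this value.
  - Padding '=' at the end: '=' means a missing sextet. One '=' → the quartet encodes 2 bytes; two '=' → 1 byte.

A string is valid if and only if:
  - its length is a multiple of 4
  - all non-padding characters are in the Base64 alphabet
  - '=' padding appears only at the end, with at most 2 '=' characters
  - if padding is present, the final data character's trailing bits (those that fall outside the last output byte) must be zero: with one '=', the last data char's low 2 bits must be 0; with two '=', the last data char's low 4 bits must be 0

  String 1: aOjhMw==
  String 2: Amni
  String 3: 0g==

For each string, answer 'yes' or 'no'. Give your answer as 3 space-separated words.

Answer: yes yes yes

Derivation:
String 1: 'aOjhMw==' → valid
String 2: 'Amni' → valid
String 3: '0g==' → valid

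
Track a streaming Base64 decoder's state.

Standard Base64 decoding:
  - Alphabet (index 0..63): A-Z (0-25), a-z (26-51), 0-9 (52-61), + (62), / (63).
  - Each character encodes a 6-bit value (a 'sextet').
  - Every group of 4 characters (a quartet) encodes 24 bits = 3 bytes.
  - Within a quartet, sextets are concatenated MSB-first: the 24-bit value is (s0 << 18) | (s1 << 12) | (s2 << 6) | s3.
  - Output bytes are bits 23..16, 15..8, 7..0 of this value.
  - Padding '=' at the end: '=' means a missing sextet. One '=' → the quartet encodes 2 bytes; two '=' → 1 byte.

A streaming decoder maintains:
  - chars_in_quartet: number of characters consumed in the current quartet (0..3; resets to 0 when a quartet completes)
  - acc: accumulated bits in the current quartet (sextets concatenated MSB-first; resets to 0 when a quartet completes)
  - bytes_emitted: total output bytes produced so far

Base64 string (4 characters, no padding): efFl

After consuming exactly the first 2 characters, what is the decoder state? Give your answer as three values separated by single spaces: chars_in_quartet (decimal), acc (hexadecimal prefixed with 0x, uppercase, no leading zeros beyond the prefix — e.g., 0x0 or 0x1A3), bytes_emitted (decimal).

After char 0 ('e'=30): chars_in_quartet=1 acc=0x1E bytes_emitted=0
After char 1 ('f'=31): chars_in_quartet=2 acc=0x79F bytes_emitted=0

Answer: 2 0x79F 0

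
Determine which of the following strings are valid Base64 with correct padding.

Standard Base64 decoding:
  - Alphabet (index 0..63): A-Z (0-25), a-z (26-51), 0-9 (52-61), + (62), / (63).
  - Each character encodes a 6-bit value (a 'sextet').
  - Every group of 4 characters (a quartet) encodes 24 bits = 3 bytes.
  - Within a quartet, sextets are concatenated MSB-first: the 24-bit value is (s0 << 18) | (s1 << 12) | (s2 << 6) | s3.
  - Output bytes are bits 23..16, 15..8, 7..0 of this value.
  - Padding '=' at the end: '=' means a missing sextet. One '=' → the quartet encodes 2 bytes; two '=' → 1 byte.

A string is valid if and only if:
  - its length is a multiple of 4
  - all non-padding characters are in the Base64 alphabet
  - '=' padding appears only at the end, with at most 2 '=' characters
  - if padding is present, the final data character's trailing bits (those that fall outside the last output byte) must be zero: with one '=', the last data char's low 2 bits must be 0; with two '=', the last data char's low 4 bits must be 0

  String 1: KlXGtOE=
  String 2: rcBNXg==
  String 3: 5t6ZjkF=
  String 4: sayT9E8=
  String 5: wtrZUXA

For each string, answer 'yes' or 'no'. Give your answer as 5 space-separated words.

Answer: yes yes no yes no

Derivation:
String 1: 'KlXGtOE=' → valid
String 2: 'rcBNXg==' → valid
String 3: '5t6ZjkF=' → invalid (bad trailing bits)
String 4: 'sayT9E8=' → valid
String 5: 'wtrZUXA' → invalid (len=7 not mult of 4)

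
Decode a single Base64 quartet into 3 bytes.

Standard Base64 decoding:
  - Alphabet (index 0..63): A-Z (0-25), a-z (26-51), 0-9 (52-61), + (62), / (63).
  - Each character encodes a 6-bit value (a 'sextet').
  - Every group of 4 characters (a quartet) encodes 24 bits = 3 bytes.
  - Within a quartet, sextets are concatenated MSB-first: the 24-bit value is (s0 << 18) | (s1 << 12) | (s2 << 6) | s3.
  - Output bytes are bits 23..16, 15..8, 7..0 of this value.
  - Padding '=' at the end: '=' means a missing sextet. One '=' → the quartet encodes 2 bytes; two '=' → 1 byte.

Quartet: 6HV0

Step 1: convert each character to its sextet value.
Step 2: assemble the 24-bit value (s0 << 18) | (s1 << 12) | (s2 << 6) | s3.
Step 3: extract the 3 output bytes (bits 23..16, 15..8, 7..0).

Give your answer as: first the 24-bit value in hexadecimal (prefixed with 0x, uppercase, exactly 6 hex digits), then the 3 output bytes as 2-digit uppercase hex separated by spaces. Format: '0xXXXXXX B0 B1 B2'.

Sextets: 6=58, H=7, V=21, 0=52
24-bit: (58<<18) | (7<<12) | (21<<6) | 52
      = 0xE80000 | 0x007000 | 0x000540 | 0x000034
      = 0xE87574
Bytes: (v>>16)&0xFF=E8, (v>>8)&0xFF=75, v&0xFF=74

Answer: 0xE87574 E8 75 74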